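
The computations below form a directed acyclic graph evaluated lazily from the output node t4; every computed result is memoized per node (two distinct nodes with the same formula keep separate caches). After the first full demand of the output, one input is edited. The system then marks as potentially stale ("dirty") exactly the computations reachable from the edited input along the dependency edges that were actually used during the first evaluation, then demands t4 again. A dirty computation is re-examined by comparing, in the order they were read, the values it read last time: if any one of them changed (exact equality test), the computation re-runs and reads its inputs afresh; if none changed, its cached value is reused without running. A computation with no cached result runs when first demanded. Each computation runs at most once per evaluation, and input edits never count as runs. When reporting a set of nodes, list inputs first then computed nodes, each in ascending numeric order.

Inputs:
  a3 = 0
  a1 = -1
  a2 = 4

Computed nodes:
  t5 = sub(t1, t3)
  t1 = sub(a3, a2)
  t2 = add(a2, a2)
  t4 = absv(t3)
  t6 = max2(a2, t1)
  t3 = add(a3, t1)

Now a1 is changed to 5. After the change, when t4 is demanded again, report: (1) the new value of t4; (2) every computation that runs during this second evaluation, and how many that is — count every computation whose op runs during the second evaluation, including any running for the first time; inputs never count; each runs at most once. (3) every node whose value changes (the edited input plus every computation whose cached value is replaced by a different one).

Demanding t4 again yields 4.
0 computations run: none.
The nodes whose values change: a1.
Note the shortcut — nothing in the graph depends on a1 at all, so no recomputation happens.

First demand of the output computes:
  t1 = sub(0, 4) = -4
  t3 = add(0, -4) = -4
  t4 = absv(-4) = 4

After the edit, cleaning proceeds:
  no node depends on a1 at all; the second demand re-runs nothing.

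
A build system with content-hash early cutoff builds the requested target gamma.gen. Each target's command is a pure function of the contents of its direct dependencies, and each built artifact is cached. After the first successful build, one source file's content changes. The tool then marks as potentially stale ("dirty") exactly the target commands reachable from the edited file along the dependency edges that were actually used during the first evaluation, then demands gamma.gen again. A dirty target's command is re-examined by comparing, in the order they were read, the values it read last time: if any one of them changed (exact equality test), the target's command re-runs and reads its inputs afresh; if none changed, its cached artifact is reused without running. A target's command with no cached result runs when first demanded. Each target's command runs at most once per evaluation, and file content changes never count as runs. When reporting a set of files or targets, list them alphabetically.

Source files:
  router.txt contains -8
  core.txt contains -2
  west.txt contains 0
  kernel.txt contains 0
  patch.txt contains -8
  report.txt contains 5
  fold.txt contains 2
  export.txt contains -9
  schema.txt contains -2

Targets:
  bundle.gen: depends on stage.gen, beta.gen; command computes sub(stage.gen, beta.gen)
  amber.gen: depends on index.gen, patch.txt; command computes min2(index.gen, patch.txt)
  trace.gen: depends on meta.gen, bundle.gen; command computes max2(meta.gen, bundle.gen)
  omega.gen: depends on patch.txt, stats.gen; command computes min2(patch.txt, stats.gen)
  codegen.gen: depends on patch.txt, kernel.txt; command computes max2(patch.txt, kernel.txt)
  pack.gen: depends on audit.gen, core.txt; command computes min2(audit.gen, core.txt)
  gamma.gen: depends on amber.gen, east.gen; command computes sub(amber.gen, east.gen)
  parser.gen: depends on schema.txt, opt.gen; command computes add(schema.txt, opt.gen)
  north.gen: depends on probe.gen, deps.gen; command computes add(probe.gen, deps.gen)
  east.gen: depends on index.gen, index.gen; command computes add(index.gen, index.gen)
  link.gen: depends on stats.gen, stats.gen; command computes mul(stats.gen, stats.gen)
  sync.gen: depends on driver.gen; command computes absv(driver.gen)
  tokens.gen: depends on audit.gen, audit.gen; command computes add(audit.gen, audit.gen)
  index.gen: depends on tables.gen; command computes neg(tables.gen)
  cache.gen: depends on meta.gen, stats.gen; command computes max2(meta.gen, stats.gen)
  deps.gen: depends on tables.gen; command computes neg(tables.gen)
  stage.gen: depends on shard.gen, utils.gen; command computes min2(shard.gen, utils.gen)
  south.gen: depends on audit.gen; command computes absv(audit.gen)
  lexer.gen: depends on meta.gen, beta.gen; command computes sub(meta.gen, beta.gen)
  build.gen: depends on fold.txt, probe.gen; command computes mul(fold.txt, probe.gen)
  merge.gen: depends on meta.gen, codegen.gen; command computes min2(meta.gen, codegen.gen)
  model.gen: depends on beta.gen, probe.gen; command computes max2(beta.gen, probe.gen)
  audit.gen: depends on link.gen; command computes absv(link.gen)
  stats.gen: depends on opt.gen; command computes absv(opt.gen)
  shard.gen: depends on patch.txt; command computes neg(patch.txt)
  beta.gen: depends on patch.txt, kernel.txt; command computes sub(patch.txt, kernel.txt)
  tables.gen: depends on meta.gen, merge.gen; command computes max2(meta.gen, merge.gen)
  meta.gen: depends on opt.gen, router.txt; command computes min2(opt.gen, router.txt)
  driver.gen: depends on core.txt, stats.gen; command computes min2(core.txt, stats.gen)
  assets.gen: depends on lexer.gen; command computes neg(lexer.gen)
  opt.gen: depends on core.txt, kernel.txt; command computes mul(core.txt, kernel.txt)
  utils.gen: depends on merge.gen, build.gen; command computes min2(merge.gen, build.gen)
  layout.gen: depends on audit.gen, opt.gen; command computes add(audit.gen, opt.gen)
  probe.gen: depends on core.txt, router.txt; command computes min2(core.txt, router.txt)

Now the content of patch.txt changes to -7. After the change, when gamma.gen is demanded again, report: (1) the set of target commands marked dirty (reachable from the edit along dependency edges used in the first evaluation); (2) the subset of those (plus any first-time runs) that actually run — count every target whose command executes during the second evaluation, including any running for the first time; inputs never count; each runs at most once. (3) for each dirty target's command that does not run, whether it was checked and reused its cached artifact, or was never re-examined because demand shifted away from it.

First evaluation (everything demanded from the output):
  codegen.gen = max2(-8, 0) = 0
  opt.gen = mul(-2, 0) = 0
  meta.gen = min2(0, -8) = -8
  merge.gen = min2(-8, 0) = -8
  tables.gen = max2(-8, -8) = -8
  index.gen = neg(-8) = 8
  amber.gen = min2(8, -8) = -8
  east.gen = add(8, 8) = 16
  gamma.gen = sub(-8, 16) = -24

Propagation after the edit:
  codegen.gen: runs — patch.txt -8->-7; result 0 (same value as before).
  merge.gen: checked — values it read are unchanged (meta.gen unchanged, codegen.gen unchanged); reused cached -8 without running.
  tables.gen: checked — values it read are unchanged (meta.gen unchanged, merge.gen unchanged); reused cached -8 without running.
  index.gen: checked — values it read are unchanged (tables.gen unchanged); reused cached 8 without running.
  amber.gen: runs — patch.txt -8->-7; result -7.
  east.gen: checked — values it read are unchanged (index.gen unchanged, index.gen unchanged); reused cached 16 without running.
  gamma.gen: runs — amber.gen -8->-7; result -23.

Key observation: the cutoff stops propagation at merge.gen — its inputs' values are unchanged, so it reuses its cache.

Marked dirty: amber.gen, codegen.gen, east.gen, gamma.gen, index.gen, merge.gen, tables.gen.
Target commands that run: amber.gen, codegen.gen, gamma.gen — 3 in total.
Checked but reused from cache: east.gen, index.gen, merge.gen, tables.gen.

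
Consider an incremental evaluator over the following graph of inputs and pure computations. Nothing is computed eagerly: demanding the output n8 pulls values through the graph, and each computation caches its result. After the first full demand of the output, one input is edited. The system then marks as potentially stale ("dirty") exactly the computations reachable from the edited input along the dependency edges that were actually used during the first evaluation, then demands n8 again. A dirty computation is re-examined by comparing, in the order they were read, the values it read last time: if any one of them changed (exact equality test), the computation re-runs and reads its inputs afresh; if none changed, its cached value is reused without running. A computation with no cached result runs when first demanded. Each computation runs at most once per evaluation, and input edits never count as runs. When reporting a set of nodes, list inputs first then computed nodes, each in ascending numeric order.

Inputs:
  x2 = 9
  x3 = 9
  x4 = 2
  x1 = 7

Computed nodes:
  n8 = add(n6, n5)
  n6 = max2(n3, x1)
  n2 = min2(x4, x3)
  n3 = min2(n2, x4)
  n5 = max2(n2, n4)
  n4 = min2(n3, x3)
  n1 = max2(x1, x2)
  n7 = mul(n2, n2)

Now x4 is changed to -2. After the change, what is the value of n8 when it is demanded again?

Initial pass — values computed on the first demand:
  n2 = min2(2, 9) = 2
  n3 = min2(2, 2) = 2
  n4 = min2(2, 9) = 2
  n5 = max2(2, 2) = 2
  n6 = max2(2, 7) = 7
  n8 = add(7, 2) = 9

Second demand — change propagation:
  n2: re-runs because x4 2->-2; new result -2.
  n3: re-runs because n2 2->-2; x4 2->-2; new result -2.
  n4: re-runs because n3 2->-2; new result -2.
  n5: re-runs because n2 2->-2; n4 2->-2; new result -2.
  n6: re-runs because n3 2->-2; new result 7 (unchanged).
  n8: re-runs because n5 2->-2; new result 5.

n8 now evaluates to 5.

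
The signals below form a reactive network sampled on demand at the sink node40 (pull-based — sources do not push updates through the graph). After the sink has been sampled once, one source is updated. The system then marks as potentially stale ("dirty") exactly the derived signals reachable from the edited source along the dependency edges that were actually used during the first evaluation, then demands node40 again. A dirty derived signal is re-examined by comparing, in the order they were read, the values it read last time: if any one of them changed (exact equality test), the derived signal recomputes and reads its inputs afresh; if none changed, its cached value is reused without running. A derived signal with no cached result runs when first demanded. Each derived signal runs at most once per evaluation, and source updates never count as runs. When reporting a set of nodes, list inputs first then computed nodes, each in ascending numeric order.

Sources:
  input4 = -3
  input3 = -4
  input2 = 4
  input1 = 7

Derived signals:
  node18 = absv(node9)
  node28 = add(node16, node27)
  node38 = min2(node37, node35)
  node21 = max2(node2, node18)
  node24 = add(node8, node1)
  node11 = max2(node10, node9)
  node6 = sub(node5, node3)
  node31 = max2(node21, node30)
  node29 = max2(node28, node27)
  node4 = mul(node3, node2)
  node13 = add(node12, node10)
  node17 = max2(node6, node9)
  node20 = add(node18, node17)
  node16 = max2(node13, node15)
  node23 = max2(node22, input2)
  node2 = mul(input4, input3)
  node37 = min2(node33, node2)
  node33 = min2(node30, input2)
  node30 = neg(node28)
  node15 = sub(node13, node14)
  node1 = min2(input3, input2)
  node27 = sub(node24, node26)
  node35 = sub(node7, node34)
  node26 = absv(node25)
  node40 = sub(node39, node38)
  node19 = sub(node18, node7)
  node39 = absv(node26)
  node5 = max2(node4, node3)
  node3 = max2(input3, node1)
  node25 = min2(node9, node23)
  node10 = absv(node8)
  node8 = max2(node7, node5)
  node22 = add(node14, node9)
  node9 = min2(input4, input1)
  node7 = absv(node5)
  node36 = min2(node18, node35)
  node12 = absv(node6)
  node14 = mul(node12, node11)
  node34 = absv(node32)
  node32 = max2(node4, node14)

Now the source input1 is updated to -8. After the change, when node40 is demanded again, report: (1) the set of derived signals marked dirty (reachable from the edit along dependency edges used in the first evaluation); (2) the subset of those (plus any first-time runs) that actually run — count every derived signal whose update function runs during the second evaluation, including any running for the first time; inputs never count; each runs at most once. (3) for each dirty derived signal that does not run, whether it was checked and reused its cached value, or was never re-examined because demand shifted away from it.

Dirty set: node9, node11, node14, node15, node16, node22, node23, node25, node26, node27, node28, node30, node32, node33, node34, node35, node37, node38, node39, node40.
Run set: node9, node11, node22, node23, node25, node26, node27, node28, node30, node33, node37, node38, node39, node40 (14 run).
Re-examined without running (cache reused): node14, node15, node16, node32, node34, node35.
The important point: at node14 every value read last time is unchanged, so the dirty flag clears without a run.

Initial pass — values computed on the first demand:
  node1 = min2(-4, 4) = -4
  node2 = mul(-3, -4) = 12
  node3 = max2(-4, -4) = -4
  node4 = mul(-4, 12) = -48
  node5 = max2(-48, -4) = -4
  node6 = sub(-4, -4) = 0
  node7 = absv(-4) = 4
  node8 = max2(4, -4) = 4
  node9 = min2(-3, 7) = -3
  node10 = absv(4) = 4
  node11 = max2(4, -3) = 4
  node12 = absv(0) = 0
  node13 = add(0, 4) = 4
  node14 = mul(0, 4) = 0
  node15 = sub(4, 0) = 4
  node16 = max2(4, 4) = 4
  node22 = add(0, -3) = -3
  node23 = max2(-3, 4) = 4
  node24 = add(4, -4) = 0
  node25 = min2(-3, 4) = -3
  node26 = absv(-3) = 3
  node27 = sub(0, 3) = -3
  node28 = add(4, -3) = 1
  node30 = neg(1) = -1
  node32 = max2(-48, 0) = 0
  node33 = min2(-1, 4) = -1
  node34 = absv(0) = 0
  node35 = sub(4, 0) = 4
  node37 = min2(-1, 12) = -1
  node38 = min2(-1, 4) = -1
  node39 = absv(3) = 3
  node40 = sub(3, -1) = 4

Second demand — change propagation:
  node9: re-runs because input1 7->-8; new result -8.
  node11: re-runs because node9 -3->-8; new result 4 (unchanged).
  node14: re-examined; everything it read last time is the same (node12 unchanged, node11 unchanged) — cache 0 kept, no run.
  node15: re-examined; everything it read last time is the same (node13 unchanged, node14 unchanged) — cache 4 kept, no run.
  node16: re-examined; everything it read last time is the same (node13 unchanged, node15 unchanged) — cache 4 kept, no run.
  node22: re-runs because node9 -3->-8; new result -8.
  node23: re-runs because node22 -3->-8; new result 4 (unchanged).
  node25: re-runs because node9 -3->-8; new result -8.
  node26: re-runs because node25 -3->-8; new result 8.
  node27: re-runs because node26 3->8; new result -8.
  node28: re-runs because node27 -3->-8; new result -4.
  node30: re-runs because node28 1->-4; new result 4.
  node32: re-examined; everything it read last time is the same (node4 unchanged, node14 unchanged) — cache 0 kept, no run.
  node33: re-runs because node30 -1->4; new result 4.
  node34: re-examined; everything it read last time is the same (node32 unchanged) — cache 0 kept, no run.
  node35: re-examined; everything it read last time is the same (node7 unchanged, node34 unchanged) — cache 4 kept, no run.
  node37: re-runs because node33 -1->4; new result 4.
  node38: re-runs because node37 -1->4; new result 4.
  node39: re-runs because node26 3->8; new result 8.
  node40: re-runs because node39 3->8; node38 -1->4; new result 4 (unchanged).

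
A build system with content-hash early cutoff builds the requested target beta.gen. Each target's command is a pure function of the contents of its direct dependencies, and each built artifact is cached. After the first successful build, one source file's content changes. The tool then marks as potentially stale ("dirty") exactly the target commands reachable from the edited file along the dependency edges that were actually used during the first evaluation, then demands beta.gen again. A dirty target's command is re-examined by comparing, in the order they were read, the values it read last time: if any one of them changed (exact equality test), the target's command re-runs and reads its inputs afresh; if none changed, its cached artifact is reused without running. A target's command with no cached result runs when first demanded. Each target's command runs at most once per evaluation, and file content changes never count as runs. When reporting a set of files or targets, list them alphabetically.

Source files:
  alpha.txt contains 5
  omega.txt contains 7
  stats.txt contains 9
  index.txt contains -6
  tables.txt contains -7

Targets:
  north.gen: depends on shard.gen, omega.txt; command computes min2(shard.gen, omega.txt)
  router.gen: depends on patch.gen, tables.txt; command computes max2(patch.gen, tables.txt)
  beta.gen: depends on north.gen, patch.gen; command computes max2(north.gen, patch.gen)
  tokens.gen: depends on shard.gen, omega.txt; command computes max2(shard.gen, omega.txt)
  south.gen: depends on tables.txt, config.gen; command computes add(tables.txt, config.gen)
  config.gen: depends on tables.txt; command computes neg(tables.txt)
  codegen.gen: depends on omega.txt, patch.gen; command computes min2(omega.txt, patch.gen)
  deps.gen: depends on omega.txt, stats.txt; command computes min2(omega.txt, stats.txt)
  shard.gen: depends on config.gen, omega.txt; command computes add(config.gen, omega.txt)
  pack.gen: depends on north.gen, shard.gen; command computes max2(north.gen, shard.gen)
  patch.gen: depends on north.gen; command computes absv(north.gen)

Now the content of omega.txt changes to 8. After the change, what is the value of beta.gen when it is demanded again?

New value of beta.gen: 8.

First evaluation (everything demanded from the output):
  config.gen = neg(-7) = 7
  shard.gen = add(7, 7) = 14
  north.gen = min2(14, 7) = 7
  patch.gen = absv(7) = 7
  beta.gen = max2(7, 7) = 7

Propagation after the edit:
  shard.gen: runs — omega.txt 7->8; result 15.
  north.gen: runs — shard.gen 14->15; omega.txt 7->8; result 8.
  patch.gen: runs — north.gen 7->8; result 8.
  beta.gen: runs — north.gen 7->8; patch.gen 7->8; result 8.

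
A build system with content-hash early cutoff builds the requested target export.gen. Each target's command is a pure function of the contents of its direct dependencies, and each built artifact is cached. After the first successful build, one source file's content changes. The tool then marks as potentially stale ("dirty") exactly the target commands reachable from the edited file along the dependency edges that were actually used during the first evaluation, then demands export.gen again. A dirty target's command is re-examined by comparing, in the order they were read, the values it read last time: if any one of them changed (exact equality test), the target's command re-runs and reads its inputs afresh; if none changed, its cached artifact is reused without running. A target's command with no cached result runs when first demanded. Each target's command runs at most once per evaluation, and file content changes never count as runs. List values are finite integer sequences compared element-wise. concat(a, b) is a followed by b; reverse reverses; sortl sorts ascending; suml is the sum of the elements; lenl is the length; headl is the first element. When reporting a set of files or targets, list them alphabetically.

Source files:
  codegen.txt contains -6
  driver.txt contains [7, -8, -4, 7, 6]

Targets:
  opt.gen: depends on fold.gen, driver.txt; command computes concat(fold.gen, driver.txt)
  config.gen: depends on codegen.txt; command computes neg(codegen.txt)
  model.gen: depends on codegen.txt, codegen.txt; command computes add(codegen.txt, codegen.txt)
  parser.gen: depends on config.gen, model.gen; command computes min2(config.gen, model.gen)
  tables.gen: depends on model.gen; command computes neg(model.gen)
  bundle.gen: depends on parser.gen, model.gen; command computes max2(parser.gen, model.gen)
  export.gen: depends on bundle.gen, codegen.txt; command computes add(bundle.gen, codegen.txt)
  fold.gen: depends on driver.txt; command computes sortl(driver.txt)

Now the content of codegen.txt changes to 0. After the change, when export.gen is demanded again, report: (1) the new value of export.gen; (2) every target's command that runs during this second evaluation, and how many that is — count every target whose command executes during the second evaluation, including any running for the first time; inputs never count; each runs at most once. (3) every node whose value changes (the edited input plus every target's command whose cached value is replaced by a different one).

New value of export.gen: 0.
Target commands that run: bundle.gen, config.gen, export.gen, model.gen, parser.gen — 5 in total.
Values that change: bundle.gen, codegen.txt, config.gen, export.gen, model.gen, parser.gen.

First evaluation (everything demanded from the output):
  config.gen = neg(-6) = 6
  model.gen = add(-6, -6) = -12
  parser.gen = min2(6, -12) = -12
  bundle.gen = max2(-12, -12) = -12
  export.gen = add(-12, -6) = -18

Propagation after the edit:
  config.gen: runs — codegen.txt -6->0; result 0.
  model.gen: runs — codegen.txt -6->0; codegen.txt -6->0; result 0.
  parser.gen: runs — config.gen 6->0; model.gen -12->0; result 0.
  bundle.gen: runs — parser.gen -12->0; model.gen -12->0; result 0.
  export.gen: runs — bundle.gen -12->0; codegen.txt -6->0; result 0.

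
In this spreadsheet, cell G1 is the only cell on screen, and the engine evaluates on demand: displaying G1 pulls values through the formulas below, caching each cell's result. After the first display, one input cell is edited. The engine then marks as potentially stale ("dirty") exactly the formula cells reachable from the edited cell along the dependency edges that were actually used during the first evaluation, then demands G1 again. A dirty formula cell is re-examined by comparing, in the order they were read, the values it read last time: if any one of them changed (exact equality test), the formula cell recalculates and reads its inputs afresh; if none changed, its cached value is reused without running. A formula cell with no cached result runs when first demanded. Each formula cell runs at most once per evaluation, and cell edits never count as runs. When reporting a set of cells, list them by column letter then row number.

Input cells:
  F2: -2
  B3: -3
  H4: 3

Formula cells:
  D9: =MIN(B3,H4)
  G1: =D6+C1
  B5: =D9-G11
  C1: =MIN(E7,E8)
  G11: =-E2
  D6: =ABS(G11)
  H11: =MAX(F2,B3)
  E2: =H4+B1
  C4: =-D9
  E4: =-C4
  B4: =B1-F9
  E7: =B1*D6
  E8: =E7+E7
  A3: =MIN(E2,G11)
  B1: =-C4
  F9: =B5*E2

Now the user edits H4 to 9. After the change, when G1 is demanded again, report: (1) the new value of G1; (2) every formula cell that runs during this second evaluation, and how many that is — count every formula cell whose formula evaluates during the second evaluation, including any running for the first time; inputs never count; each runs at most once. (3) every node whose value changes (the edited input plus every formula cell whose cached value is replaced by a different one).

Initial pass — values computed on the first demand:
  D9 = MIN(-3, 3) = -3
  C4 = -(-3) = 3
  B1 = -(3) = -3
  E2 = 3 + -3 = 0
  G11 = -(0) = 0
  D6 = ABS(0) = 0
  E7 = -3 * 0 = 0
  E8 = 0 + 0 = 0
  C1 = MIN(0, 0) = 0
  G1 = 0 + 0 = 0

Second demand — change propagation:
  D9: re-runs because H4 3->9; new result -3 (unchanged).
  C4: re-examined; everything it read last time is the same (D9 unchanged) — cache 3 kept, no run.
  B1: re-examined; everything it read last time is the same (C4 unchanged) — cache -3 kept, no run.
  E2: re-runs because H4 3->9; new result 6.
  G11: re-runs because E2 0->6; new result -6.
  D6: re-runs because G11 0->-6; new result 6.
  E7: re-runs because D6 0->6; new result -18.
  E8: re-runs because E7 0->-18; E7 0->-18; new result -36.
  C1: re-runs because E7 0->-18; E8 0->-36; new result -36.
  G1: re-runs because D6 0->6; C1 0->-36; new result -30.

The important point: at C4 every value read last time is unchanged, so the dirty flag clears without a run.

G1 now evaluates to -30.
Run set: C1, D6, D9, E2, E7, E8, G1, G11 (8 run).
Changed values: C1, D6, E2, E7, E8, G1, G11, H4.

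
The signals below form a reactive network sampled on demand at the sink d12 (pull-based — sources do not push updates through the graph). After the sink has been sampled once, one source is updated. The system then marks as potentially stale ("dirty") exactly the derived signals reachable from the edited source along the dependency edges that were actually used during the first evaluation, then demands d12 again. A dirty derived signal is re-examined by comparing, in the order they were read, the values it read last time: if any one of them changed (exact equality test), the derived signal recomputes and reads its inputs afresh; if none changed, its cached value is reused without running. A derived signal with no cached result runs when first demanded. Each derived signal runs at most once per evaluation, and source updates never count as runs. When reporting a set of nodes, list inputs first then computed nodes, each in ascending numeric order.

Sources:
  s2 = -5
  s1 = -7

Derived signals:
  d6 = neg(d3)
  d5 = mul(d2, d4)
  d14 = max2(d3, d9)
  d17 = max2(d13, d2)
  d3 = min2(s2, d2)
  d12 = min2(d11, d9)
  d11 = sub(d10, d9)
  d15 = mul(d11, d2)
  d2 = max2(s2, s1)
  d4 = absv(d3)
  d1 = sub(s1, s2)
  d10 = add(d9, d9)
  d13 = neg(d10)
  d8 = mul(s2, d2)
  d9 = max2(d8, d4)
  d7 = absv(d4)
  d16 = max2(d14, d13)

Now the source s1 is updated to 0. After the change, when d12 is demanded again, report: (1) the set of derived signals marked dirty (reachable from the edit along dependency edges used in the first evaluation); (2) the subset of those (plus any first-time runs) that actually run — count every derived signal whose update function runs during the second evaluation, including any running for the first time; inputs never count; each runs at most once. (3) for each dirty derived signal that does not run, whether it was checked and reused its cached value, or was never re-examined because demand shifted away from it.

Dirty set: d2, d3, d4, d8, d9, d10, d11, d12.
Run set: d2, d3, d8, d9, d10, d11, d12 (7 run).
Re-examined without running (cache reused): d4.
The important point: at d4 every value read last time is unchanged, so the dirty flag clears without a run.

Initial pass — values computed on the first demand:
  d2 = max2(-5, -7) = -5
  d3 = min2(-5, -5) = -5
  d4 = absv(-5) = 5
  d8 = mul(-5, -5) = 25
  d9 = max2(25, 5) = 25
  d10 = add(25, 25) = 50
  d11 = sub(50, 25) = 25
  d12 = min2(25, 25) = 25

Second demand — change propagation:
  d2: re-runs because s1 -7->0; new result 0.
  d3: re-runs because d2 -5->0; new result -5 (unchanged).
  d4: re-examined; everything it read last time is the same (d3 unchanged) — cache 5 kept, no run.
  d8: re-runs because d2 -5->0; new result 0.
  d9: re-runs because d8 25->0; new result 5.
  d10: re-runs because d9 25->5; d9 25->5; new result 10.
  d11: re-runs because d10 50->10; d9 25->5; new result 5.
  d12: re-runs because d11 25->5; d9 25->5; new result 5.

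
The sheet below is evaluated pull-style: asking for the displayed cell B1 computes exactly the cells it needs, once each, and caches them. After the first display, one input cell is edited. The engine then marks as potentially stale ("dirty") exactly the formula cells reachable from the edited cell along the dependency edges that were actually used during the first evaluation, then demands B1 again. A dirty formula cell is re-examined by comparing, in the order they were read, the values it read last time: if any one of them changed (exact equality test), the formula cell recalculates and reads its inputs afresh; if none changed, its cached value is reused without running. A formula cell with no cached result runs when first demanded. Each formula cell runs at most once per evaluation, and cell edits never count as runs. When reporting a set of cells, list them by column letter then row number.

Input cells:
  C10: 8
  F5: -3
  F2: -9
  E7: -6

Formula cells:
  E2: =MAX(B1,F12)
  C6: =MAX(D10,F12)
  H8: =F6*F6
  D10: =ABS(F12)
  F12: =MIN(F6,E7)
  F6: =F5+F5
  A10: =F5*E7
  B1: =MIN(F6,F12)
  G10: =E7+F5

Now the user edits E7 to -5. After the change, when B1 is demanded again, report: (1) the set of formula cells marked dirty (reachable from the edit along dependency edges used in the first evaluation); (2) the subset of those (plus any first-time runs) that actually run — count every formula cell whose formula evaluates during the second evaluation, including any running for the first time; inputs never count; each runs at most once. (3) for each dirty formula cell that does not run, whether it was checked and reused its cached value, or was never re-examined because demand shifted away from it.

The edit dirties: B1, F12.
1 formula cells run: F12.
Cache hits after checking: B1.
Note the absorption at F12: it re-runs yet its value is the same, leaving the output's value untouched.

First demand of the output computes:
  F6 = -3 + -3 = -6
  F12 = MIN(-6, -6) = -6
  B1 = MIN(-6, -6) = -6

After the edit, cleaning proceeds:
  F12: a read changed (E7 -6->-5) — executes, giving -6 — identical to its old value.
  B1: dirty, but its reads are unchanged (F6 unchanged, F12 unchanged); cached -6 stands.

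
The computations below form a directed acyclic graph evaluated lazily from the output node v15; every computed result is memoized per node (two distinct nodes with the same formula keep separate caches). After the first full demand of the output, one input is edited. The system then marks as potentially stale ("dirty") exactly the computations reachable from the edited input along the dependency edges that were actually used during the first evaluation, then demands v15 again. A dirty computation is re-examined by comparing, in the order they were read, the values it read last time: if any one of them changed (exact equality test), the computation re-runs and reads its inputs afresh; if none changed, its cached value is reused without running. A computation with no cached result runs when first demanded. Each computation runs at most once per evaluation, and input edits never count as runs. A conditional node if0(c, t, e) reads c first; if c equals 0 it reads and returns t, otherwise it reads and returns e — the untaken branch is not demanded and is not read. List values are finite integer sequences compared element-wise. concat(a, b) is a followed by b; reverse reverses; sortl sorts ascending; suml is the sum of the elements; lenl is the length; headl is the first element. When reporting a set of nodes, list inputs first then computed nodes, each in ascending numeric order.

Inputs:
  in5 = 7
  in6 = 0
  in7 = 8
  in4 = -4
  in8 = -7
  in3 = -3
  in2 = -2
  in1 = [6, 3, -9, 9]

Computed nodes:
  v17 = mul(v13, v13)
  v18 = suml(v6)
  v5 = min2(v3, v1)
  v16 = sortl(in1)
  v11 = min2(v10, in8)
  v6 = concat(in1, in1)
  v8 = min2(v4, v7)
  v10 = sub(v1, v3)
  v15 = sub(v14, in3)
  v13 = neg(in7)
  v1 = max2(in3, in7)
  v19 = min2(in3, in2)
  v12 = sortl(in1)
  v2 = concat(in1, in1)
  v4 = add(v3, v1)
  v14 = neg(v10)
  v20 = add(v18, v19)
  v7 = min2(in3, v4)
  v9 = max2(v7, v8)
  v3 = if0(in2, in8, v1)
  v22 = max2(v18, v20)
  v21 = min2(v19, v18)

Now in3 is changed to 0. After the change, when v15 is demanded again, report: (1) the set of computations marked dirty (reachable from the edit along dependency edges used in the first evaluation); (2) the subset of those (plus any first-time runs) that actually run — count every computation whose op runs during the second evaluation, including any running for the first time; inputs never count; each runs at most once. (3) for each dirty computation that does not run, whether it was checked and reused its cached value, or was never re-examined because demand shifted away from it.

The edit dirties: v1, v3, v10, v14, v15.
2 computations run: v1, v15.
Cache hits after checking: v3, v10, v14.
Note where the cutoff bites: v3 is checked, finds nothing changed, and keeps its cache.

First demand of the output computes:
  v1 = max2(-3, 8) = 8
  v3 = if0(in2=-2 -> else branch v1) = 8
  v10 = sub(8, 8) = 0
  v14 = neg(0) = 0
  v15 = sub(0, -3) = 3

After the edit, cleaning proceeds:
  v1: a read changed (in3 -3->0) — executes, giving 8 — identical to its old value.
  v3: dirty, but its reads are unchanged (in2 unchanged, v1 unchanged); cached 8 stands.
  v10: dirty, but its reads are unchanged (v1 unchanged, v3 unchanged); cached 0 stands.
  v14: dirty, but its reads are unchanged (v10 unchanged); cached 0 stands.
  v15: a read changed (in3 -3->0) — executes, giving 0.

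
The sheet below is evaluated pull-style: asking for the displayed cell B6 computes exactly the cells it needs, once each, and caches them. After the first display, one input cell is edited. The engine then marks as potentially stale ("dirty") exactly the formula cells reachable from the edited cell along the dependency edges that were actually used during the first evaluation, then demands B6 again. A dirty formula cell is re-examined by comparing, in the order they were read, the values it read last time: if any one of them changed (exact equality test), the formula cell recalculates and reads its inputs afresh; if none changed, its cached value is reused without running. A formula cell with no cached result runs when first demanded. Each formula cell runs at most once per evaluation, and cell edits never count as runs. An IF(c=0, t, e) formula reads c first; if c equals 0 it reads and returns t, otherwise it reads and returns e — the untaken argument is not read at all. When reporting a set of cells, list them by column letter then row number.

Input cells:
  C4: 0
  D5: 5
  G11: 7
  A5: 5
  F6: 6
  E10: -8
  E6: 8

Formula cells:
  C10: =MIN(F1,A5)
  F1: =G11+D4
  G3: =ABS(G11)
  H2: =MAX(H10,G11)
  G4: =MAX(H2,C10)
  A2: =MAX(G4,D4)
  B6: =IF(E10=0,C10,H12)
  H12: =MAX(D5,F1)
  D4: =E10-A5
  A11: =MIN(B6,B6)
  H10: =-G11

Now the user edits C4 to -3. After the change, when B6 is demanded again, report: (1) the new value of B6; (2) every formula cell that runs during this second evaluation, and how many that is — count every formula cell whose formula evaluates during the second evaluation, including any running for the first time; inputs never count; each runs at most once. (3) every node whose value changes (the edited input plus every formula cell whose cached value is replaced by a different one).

Demanding B6 again yields 5.
0 formula cells run: none.
The nodes whose values change: C4.
Note the shortcut — nothing in the graph depends on C4 at all, so no recomputation happens.

First demand of the output computes:
  D4 = -8 - 5 = -13
  F1 = 7 + -13 = -6
  H12 = MAX(5, -6) = 5
  B6 = IF(E10=0: E10=-8 -> else branch H12) = 5

After the edit, cleaning proceeds:
  no node depends on C4 at all; the second demand re-runs nothing.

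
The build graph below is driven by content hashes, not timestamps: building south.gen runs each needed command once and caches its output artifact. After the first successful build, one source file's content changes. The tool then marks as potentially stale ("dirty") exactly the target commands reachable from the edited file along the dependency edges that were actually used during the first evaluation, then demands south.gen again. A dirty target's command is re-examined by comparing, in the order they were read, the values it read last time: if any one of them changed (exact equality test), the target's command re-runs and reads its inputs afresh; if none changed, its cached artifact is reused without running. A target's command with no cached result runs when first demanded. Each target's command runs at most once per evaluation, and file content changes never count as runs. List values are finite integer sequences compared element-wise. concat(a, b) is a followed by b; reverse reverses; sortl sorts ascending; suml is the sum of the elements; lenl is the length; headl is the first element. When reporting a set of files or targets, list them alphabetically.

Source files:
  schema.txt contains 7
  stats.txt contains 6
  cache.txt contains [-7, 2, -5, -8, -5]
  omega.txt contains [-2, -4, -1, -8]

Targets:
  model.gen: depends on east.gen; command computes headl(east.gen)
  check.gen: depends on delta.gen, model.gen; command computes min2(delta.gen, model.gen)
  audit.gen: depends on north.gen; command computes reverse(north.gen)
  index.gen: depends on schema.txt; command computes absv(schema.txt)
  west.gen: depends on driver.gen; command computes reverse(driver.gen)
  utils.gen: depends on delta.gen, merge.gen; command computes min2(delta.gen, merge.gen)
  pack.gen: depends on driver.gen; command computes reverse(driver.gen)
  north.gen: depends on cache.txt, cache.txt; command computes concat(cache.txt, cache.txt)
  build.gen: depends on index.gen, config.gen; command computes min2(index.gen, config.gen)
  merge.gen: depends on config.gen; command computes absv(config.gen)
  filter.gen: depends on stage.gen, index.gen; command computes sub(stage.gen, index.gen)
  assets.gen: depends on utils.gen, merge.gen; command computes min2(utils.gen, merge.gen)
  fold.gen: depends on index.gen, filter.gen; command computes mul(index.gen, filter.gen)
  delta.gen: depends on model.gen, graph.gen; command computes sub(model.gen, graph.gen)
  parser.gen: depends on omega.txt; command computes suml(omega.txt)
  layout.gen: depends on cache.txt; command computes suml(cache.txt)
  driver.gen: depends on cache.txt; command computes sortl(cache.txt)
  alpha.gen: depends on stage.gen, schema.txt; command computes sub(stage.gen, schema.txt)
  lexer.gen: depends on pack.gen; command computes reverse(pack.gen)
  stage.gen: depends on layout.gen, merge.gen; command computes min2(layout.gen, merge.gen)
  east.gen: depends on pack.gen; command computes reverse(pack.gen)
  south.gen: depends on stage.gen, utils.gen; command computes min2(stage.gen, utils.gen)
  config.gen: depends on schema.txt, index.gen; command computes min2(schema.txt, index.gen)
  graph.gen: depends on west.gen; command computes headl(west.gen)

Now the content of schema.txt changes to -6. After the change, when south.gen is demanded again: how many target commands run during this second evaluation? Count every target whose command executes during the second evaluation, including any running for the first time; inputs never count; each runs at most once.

Initial pass — values computed on the first demand:
  driver.gen = sortl([-7, 2, -5, -8, -5]) = [-8, -7, -5, -5, 2]
  index.gen = absv(7) = 7
  config.gen = min2(7, 7) = 7
  layout.gen = suml([-7, 2, -5, -8, -5]) = -23
  merge.gen = absv(7) = 7
  pack.gen = reverse([-8, -7, -5, -5, 2]) = [2, -5, -5, -7, -8]
  east.gen = reverse([2, -5, -5, -7, -8]) = [-8, -7, -5, -5, 2]
  model.gen = headl([-8, -7, -5, -5, 2]) = -8
  stage.gen = min2(-23, 7) = -23
  west.gen = reverse([-8, -7, -5, -5, 2]) = [2, -5, -5, -7, -8]
  graph.gen = headl([2, -5, -5, -7, -8]) = 2
  delta.gen = sub(-8, 2) = -10
  utils.gen = min2(-10, 7) = -10
  south.gen = min2(-23, -10) = -23

Second demand — change propagation:
  index.gen: re-runs because schema.txt 7->-6; new result 6.
  config.gen: re-runs because schema.txt 7->-6; index.gen 7->6; new result -6.
  merge.gen: re-runs because config.gen 7->-6; new result 6.
  stage.gen: re-runs because merge.gen 7->6; new result -23 (unchanged).
  utils.gen: re-runs because merge.gen 7->6; new result -10 (unchanged).
  south.gen: re-examined; everything it read last time is the same (stage.gen unchanged, utils.gen unchanged) — cache -23 kept, no run.

The important point: at south.gen every value read last time is unchanged, so the dirty flag clears without a run.

Run set: config.gen, index.gen, merge.gen, stage.gen, utils.gen (5 run).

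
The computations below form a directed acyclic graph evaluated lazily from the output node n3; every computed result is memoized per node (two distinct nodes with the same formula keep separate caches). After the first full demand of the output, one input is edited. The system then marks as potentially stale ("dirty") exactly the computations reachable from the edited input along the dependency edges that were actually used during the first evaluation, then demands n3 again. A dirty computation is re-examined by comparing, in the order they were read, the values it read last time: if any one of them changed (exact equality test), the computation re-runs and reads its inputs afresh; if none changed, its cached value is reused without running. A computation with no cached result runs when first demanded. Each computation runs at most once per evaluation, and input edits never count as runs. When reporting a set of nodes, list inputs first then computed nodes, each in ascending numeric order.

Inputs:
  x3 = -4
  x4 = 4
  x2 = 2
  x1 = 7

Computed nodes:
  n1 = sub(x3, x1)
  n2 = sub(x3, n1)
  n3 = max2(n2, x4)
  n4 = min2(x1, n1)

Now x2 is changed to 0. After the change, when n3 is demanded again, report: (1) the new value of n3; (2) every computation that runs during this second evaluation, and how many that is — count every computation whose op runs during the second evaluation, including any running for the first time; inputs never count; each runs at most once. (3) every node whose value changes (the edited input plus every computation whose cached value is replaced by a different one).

First demand of the output computes:
  n1 = sub(-4, 7) = -11
  n2 = sub(-4, -11) = 7
  n3 = max2(7, 4) = 7

After the edit, cleaning proceeds:
  no node depends on x2 at all; the second demand re-runs nothing.

Note the shortcut — nothing in the graph depends on x2 at all, so no recomputation happens.

Demanding n3 again yields 7.
0 computations run: none.
The nodes whose values change: x2.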